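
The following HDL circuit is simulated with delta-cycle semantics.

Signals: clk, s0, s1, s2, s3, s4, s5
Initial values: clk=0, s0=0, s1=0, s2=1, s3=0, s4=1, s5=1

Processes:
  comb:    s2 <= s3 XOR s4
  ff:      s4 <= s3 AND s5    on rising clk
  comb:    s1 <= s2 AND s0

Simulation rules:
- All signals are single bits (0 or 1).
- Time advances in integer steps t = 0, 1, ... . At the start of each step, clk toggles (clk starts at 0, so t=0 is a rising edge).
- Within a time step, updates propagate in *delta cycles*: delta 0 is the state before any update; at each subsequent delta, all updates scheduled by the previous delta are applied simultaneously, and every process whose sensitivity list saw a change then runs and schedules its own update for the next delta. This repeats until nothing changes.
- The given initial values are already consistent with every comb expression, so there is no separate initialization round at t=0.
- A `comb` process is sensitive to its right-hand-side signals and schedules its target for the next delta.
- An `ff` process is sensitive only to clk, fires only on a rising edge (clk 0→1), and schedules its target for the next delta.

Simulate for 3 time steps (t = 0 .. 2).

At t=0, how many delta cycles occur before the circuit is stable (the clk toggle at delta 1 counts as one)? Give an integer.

3

t0.Δ0 s4=1 s3=0 s1=0 s5=1 clk=0 s0=0 s2=1
t0.Δ1 s4=1 s3=0 s1=0 s5=1 clk=1 s0=0 s2=1
t0.Δ2 s4=0 s3=0 s1=0 s5=1 clk=1 s0=0 s2=1
t0.Δ3 s4=0 s3=0 s1=0 s5=1 clk=1 s0=0 s2=0
t1.Δ0 s4=0 s3=0 s1=0 s5=1 clk=1 s0=0 s2=0
t1.Δ1 s4=0 s3=0 s1=0 s5=1 clk=0 s0=0 s2=0
t2.Δ0 s4=0 s3=0 s1=0 s5=1 clk=0 s0=0 s2=0
t2.Δ1 s4=0 s3=0 s1=0 s5=1 clk=1 s0=0 s2=0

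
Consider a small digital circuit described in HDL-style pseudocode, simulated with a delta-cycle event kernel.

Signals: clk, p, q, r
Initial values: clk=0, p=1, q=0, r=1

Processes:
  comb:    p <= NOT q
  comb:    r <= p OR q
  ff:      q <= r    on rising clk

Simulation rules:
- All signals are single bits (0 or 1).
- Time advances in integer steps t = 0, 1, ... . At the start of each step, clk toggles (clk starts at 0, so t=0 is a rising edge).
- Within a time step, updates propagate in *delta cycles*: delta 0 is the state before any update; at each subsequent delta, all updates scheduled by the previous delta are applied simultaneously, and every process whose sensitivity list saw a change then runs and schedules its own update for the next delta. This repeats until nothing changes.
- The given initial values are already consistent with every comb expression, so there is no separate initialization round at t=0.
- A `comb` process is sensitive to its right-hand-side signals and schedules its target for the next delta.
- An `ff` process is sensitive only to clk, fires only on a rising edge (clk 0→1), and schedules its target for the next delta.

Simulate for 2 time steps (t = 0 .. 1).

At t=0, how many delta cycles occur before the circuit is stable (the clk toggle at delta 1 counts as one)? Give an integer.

[bits: clk,r,q,p]
t=0: Δ0=0101 Δ1=1101 Δ2=1111 Δ3=1110 | 3Δ
t=1: Δ0=1110 Δ1=0110 | 1Δ

3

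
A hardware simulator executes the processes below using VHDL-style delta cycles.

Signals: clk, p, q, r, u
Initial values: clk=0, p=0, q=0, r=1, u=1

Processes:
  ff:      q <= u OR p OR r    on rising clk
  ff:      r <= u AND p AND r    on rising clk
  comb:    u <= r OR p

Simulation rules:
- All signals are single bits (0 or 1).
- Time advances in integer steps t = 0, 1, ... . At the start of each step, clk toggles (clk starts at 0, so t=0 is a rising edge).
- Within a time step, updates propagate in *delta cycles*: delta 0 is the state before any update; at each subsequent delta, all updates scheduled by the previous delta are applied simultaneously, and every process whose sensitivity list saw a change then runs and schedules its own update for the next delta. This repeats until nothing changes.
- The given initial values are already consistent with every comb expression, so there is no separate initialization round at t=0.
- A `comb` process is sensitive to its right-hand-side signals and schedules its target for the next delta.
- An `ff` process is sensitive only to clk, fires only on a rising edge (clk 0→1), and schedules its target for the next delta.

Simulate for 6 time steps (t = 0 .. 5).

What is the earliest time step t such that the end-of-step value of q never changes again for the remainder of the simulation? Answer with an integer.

2

t=0 Δ0: u=1 r=1 p=0 q=0 clk=0
  Δ1: clk:0→1
  Δ2: r:1→0, q:0→1
  Δ3: u:1→0
  (3Δ to stable)
t=1 Δ0: u=0 r=0 p=0 q=1 clk=1
  Δ1: clk:1→0
  (1Δ to stable)
t=2 Δ0: u=0 r=0 p=0 q=1 clk=0
  Δ1: clk:0→1
  Δ2: q:1→0
  (2Δ to stable)
t=3 Δ0: u=0 r=0 p=0 q=0 clk=1
  Δ1: clk:1→0
  (1Δ to stable)
t=4 Δ0: u=0 r=0 p=0 q=0 clk=0
  Δ1: clk:0→1
  (1Δ to stable)
t=5 Δ0: u=0 r=0 p=0 q=0 clk=1
  Δ1: clk:1→0
  (1Δ to stable)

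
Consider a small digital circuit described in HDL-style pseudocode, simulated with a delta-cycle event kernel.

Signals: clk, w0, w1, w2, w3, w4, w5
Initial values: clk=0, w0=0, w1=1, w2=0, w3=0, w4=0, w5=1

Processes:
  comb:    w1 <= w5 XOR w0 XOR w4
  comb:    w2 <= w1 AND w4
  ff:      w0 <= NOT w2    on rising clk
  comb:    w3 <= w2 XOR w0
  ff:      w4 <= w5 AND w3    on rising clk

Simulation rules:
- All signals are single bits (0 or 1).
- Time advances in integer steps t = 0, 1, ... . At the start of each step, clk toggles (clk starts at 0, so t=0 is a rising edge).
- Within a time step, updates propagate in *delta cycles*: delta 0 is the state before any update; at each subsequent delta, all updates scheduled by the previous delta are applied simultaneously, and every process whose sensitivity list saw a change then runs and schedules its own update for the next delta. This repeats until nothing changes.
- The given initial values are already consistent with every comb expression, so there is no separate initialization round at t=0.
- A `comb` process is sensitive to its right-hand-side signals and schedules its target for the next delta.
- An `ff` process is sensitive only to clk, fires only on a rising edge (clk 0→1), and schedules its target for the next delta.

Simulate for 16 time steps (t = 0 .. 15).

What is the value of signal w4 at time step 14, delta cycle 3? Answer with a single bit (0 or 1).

[bits: w1,w5,w2,w4,w0,clk,w3]
t=0: Δ0=1100000 Δ1=1100010 Δ2=1100110 Δ3=0100111 | 3Δ
t=1: Δ0=0100111 Δ1=0100101 | 1Δ
t=2: Δ0=0100101 Δ1=0100111 Δ2=0101111 Δ3=1101111 Δ4=1111111 Δ5=1111110 | 5Δ
t=3: Δ0=1111110 Δ1=1111100 | 1Δ
t=4: Δ0=1111100 Δ1=1111110 Δ2=1110010 Δ3=1100011 Δ4=1100010 | 4Δ
t=5: Δ0=1100010 Δ1=1100000 | 1Δ
t=6: Δ0=1100000 Δ1=1100010 Δ2=1100110 Δ3=0100111 | 3Δ
t=7: Δ0=0100111 Δ1=0100101 | 1Δ
t=8: Δ0=0100101 Δ1=0100111 Δ2=0101111 Δ3=1101111 Δ4=1111111 Δ5=1111110 | 5Δ
t=9: Δ0=1111110 Δ1=1111100 | 1Δ
t=10: Δ0=1111100 Δ1=1111110 Δ2=1110010 Δ3=1100011 Δ4=1100010 | 4Δ
t=11: Δ0=1100010 Δ1=1100000 | 1Δ
t=12: Δ0=1100000 Δ1=1100010 Δ2=1100110 Δ3=0100111 | 3Δ
t=13: Δ0=0100111 Δ1=0100101 | 1Δ
t=14: Δ0=0100101 Δ1=0100111 Δ2=0101111 Δ3=1101111 Δ4=1111111 Δ5=1111110 | 5Δ
t=15: Δ0=1111110 Δ1=1111100 | 1Δ

1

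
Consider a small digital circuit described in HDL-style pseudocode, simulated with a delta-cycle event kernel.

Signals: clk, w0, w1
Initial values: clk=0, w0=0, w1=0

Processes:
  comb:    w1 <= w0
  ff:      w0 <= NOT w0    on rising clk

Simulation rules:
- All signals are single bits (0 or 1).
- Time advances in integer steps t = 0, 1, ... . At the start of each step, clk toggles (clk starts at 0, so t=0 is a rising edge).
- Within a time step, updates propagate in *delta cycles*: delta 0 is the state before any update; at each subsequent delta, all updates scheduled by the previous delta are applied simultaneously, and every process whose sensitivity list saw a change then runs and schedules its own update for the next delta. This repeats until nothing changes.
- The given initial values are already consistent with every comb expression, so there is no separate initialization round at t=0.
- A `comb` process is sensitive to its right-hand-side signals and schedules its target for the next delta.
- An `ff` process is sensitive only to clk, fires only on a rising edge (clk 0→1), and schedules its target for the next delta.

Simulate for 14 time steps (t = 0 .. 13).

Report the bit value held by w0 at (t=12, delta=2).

1

t=0 Δ0: w0=0 w1=0 clk=0
  Δ1: clk:0→1
  Δ2: w0:0→1
  Δ3: w1:0→1
  (3Δ to stable)
t=1 Δ0: w0=1 w1=1 clk=1
  Δ1: clk:1→0
  (1Δ to stable)
t=2 Δ0: w0=1 w1=1 clk=0
  Δ1: clk:0→1
  Δ2: w0:1→0
  Δ3: w1:1→0
  (3Δ to stable)
t=3 Δ0: w0=0 w1=0 clk=1
  Δ1: clk:1→0
  (1Δ to stable)
t=4 Δ0: w0=0 w1=0 clk=0
  Δ1: clk:0→1
  Δ2: w0:0→1
  Δ3: w1:0→1
  (3Δ to stable)
t=5 Δ0: w0=1 w1=1 clk=1
  Δ1: clk:1→0
  (1Δ to stable)
t=6 Δ0: w0=1 w1=1 clk=0
  Δ1: clk:0→1
  Δ2: w0:1→0
  Δ3: w1:1→0
  (3Δ to stable)
t=7 Δ0: w0=0 w1=0 clk=1
  Δ1: clk:1→0
  (1Δ to stable)
t=8 Δ0: w0=0 w1=0 clk=0
  Δ1: clk:0→1
  Δ2: w0:0→1
  Δ3: w1:0→1
  (3Δ to stable)
t=9 Δ0: w0=1 w1=1 clk=1
  Δ1: clk:1→0
  (1Δ to stable)
t=10 Δ0: w0=1 w1=1 clk=0
  Δ1: clk:0→1
  Δ2: w0:1→0
  Δ3: w1:1→0
  (3Δ to stable)
t=11 Δ0: w0=0 w1=0 clk=1
  Δ1: clk:1→0
  (1Δ to stable)
t=12 Δ0: w0=0 w1=0 clk=0
  Δ1: clk:0→1
  Δ2: w0:0→1
  Δ3: w1:0→1
  (3Δ to stable)
t=13 Δ0: w0=1 w1=1 clk=1
  Δ1: clk:1→0
  (1Δ to stable)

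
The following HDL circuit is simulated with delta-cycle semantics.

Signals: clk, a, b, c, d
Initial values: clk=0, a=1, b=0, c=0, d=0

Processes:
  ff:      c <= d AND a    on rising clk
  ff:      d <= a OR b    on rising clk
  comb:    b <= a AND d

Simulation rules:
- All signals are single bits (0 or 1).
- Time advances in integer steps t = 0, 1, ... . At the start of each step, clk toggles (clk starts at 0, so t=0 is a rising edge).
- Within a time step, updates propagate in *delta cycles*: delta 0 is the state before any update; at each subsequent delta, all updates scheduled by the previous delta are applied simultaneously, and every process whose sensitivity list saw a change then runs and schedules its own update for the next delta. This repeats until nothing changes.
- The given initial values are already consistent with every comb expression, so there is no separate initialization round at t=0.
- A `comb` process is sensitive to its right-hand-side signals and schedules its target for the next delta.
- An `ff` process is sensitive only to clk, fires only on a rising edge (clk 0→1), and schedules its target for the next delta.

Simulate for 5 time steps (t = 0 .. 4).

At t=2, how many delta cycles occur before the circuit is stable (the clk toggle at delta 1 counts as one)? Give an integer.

2

t=0 Δ0: c=0 b=0 d=0 clk=0 a=1
  Δ1: clk:0→1
  Δ2: d:0→1
  Δ3: b:0→1
  (3Δ to stable)
t=1 Δ0: c=0 b=1 d=1 clk=1 a=1
  Δ1: clk:1→0
  (1Δ to stable)
t=2 Δ0: c=0 b=1 d=1 clk=0 a=1
  Δ1: clk:0→1
  Δ2: c:0→1
  (2Δ to stable)
t=3 Δ0: c=1 b=1 d=1 clk=1 a=1
  Δ1: clk:1→0
  (1Δ to stable)
t=4 Δ0: c=1 b=1 d=1 clk=0 a=1
  Δ1: clk:0→1
  (1Δ to stable)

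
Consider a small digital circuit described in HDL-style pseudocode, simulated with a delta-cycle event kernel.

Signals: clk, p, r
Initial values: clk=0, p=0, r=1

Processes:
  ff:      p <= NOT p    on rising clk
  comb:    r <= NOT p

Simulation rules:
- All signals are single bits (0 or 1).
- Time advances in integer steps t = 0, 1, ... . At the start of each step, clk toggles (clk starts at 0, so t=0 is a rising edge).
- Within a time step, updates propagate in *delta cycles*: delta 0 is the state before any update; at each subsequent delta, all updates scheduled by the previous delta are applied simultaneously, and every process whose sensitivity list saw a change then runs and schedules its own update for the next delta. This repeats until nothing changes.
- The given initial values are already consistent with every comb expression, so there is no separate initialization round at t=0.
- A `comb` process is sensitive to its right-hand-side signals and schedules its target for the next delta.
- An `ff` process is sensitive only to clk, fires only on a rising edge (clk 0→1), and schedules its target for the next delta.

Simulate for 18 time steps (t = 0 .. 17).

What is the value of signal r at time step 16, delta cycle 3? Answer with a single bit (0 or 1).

t0.Δ0 clk=0 p=0 r=1
t0.Δ1 clk=1 p=0 r=1
t0.Δ2 clk=1 p=1 r=1
t0.Δ3 clk=1 p=1 r=0
t1.Δ0 clk=1 p=1 r=0
t1.Δ1 clk=0 p=1 r=0
t2.Δ0 clk=0 p=1 r=0
t2.Δ1 clk=1 p=1 r=0
t2.Δ2 clk=1 p=0 r=0
t2.Δ3 clk=1 p=0 r=1
t3.Δ0 clk=1 p=0 r=1
t3.Δ1 clk=0 p=0 r=1
t4.Δ0 clk=0 p=0 r=1
t4.Δ1 clk=1 p=0 r=1
t4.Δ2 clk=1 p=1 r=1
t4.Δ3 clk=1 p=1 r=0
t5.Δ0 clk=1 p=1 r=0
t5.Δ1 clk=0 p=1 r=0
t6.Δ0 clk=0 p=1 r=0
t6.Δ1 clk=1 p=1 r=0
t6.Δ2 clk=1 p=0 r=0
t6.Δ3 clk=1 p=0 r=1
t7.Δ0 clk=1 p=0 r=1
t7.Δ1 clk=0 p=0 r=1
t8.Δ0 clk=0 p=0 r=1
t8.Δ1 clk=1 p=0 r=1
t8.Δ2 clk=1 p=1 r=1
t8.Δ3 clk=1 p=1 r=0
t9.Δ0 clk=1 p=1 r=0
t9.Δ1 clk=0 p=1 r=0
t10.Δ0 clk=0 p=1 r=0
t10.Δ1 clk=1 p=1 r=0
t10.Δ2 clk=1 p=0 r=0
t10.Δ3 clk=1 p=0 r=1
t11.Δ0 clk=1 p=0 r=1
t11.Δ1 clk=0 p=0 r=1
t12.Δ0 clk=0 p=0 r=1
t12.Δ1 clk=1 p=0 r=1
t12.Δ2 clk=1 p=1 r=1
t12.Δ3 clk=1 p=1 r=0
t13.Δ0 clk=1 p=1 r=0
t13.Δ1 clk=0 p=1 r=0
t14.Δ0 clk=0 p=1 r=0
t14.Δ1 clk=1 p=1 r=0
t14.Δ2 clk=1 p=0 r=0
t14.Δ3 clk=1 p=0 r=1
t15.Δ0 clk=1 p=0 r=1
t15.Δ1 clk=0 p=0 r=1
t16.Δ0 clk=0 p=0 r=1
t16.Δ1 clk=1 p=0 r=1
t16.Δ2 clk=1 p=1 r=1
t16.Δ3 clk=1 p=1 r=0
t17.Δ0 clk=1 p=1 r=0
t17.Δ1 clk=0 p=1 r=0

0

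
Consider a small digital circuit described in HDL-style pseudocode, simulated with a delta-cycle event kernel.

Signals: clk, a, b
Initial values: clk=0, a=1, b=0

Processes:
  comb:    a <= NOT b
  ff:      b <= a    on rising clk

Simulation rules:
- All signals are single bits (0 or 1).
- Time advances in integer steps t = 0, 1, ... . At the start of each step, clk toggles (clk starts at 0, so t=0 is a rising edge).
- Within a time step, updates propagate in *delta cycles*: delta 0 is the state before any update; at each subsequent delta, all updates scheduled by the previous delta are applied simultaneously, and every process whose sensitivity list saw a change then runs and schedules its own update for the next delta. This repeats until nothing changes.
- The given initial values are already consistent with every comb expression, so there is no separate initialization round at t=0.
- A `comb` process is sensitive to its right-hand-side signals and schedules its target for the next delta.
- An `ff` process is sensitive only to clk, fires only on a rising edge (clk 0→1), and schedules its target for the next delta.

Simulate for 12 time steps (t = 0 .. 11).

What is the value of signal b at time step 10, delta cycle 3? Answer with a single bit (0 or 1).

t0.Δ0 b=0 clk=0 a=1
t0.Δ1 b=0 clk=1 a=1
t0.Δ2 b=1 clk=1 a=1
t0.Δ3 b=1 clk=1 a=0
t1.Δ0 b=1 clk=1 a=0
t1.Δ1 b=1 clk=0 a=0
t2.Δ0 b=1 clk=0 a=0
t2.Δ1 b=1 clk=1 a=0
t2.Δ2 b=0 clk=1 a=0
t2.Δ3 b=0 clk=1 a=1
t3.Δ0 b=0 clk=1 a=1
t3.Δ1 b=0 clk=0 a=1
t4.Δ0 b=0 clk=0 a=1
t4.Δ1 b=0 clk=1 a=1
t4.Δ2 b=1 clk=1 a=1
t4.Δ3 b=1 clk=1 a=0
t5.Δ0 b=1 clk=1 a=0
t5.Δ1 b=1 clk=0 a=0
t6.Δ0 b=1 clk=0 a=0
t6.Δ1 b=1 clk=1 a=0
t6.Δ2 b=0 clk=1 a=0
t6.Δ3 b=0 clk=1 a=1
t7.Δ0 b=0 clk=1 a=1
t7.Δ1 b=0 clk=0 a=1
t8.Δ0 b=0 clk=0 a=1
t8.Δ1 b=0 clk=1 a=1
t8.Δ2 b=1 clk=1 a=1
t8.Δ3 b=1 clk=1 a=0
t9.Δ0 b=1 clk=1 a=0
t9.Δ1 b=1 clk=0 a=0
t10.Δ0 b=1 clk=0 a=0
t10.Δ1 b=1 clk=1 a=0
t10.Δ2 b=0 clk=1 a=0
t10.Δ3 b=0 clk=1 a=1
t11.Δ0 b=0 clk=1 a=1
t11.Δ1 b=0 clk=0 a=1

0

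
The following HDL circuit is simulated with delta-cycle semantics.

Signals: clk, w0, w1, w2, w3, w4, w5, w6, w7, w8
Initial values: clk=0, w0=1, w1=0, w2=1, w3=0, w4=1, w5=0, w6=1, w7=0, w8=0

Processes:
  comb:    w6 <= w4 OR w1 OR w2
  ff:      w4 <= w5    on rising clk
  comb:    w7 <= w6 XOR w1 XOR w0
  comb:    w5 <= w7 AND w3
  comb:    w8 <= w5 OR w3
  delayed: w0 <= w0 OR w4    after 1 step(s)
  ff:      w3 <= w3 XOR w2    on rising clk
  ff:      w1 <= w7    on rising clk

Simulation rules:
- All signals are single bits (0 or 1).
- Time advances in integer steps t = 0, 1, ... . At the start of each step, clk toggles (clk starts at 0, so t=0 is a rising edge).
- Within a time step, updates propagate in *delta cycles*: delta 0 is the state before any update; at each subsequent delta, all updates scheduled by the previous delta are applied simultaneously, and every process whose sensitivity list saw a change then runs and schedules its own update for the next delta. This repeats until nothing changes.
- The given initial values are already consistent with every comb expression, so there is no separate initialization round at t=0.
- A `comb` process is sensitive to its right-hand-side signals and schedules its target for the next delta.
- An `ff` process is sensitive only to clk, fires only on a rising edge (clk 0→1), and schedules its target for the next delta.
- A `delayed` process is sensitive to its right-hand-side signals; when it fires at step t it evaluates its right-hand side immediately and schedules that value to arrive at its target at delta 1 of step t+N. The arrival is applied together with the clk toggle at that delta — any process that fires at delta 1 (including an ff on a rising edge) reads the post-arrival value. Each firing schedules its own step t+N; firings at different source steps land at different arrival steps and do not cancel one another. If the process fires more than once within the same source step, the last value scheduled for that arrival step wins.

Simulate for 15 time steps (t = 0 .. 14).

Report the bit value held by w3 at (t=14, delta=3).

t0.Δ0 clk=0 w0=1 w6=1 w2=1 w5=0 w7=0 w4=1 w3=0 w1=0 w8=0
t0.Δ1 clk=1 w0=1 w6=1 w2=1 w5=0 w7=0 w4=1 w3=0 w1=0 w8=0
t0.Δ2 clk=1 w0=1 w6=1 w2=1 w5=0 w7=0 w4=0 w3=1 w1=0 w8=0
t0.Δ3 clk=1 w0=1 w6=1 w2=1 w5=0 w7=0 w4=0 w3=1 w1=0 w8=1
t1.Δ0 clk=1 w0=1 w6=1 w2=1 w5=0 w7=0 w4=0 w3=1 w1=0 w8=1
t1.Δ1 clk=0 w0=1 w6=1 w2=1 w5=0 w7=0 w4=0 w3=1 w1=0 w8=1
t2.Δ0 clk=0 w0=1 w6=1 w2=1 w5=0 w7=0 w4=0 w3=1 w1=0 w8=1
t2.Δ1 clk=1 w0=1 w6=1 w2=1 w5=0 w7=0 w4=0 w3=1 w1=0 w8=1
t2.Δ2 clk=1 w0=1 w6=1 w2=1 w5=0 w7=0 w4=0 w3=0 w1=0 w8=1
t2.Δ3 clk=1 w0=1 w6=1 w2=1 w5=0 w7=0 w4=0 w3=0 w1=0 w8=0
t3.Δ0 clk=1 w0=1 w6=1 w2=1 w5=0 w7=0 w4=0 w3=0 w1=0 w8=0
t3.Δ1 clk=0 w0=1 w6=1 w2=1 w5=0 w7=0 w4=0 w3=0 w1=0 w8=0
t4.Δ0 clk=0 w0=1 w6=1 w2=1 w5=0 w7=0 w4=0 w3=0 w1=0 w8=0
t4.Δ1 clk=1 w0=1 w6=1 w2=1 w5=0 w7=0 w4=0 w3=0 w1=0 w8=0
t4.Δ2 clk=1 w0=1 w6=1 w2=1 w5=0 w7=0 w4=0 w3=1 w1=0 w8=0
t4.Δ3 clk=1 w0=1 w6=1 w2=1 w5=0 w7=0 w4=0 w3=1 w1=0 w8=1
t5.Δ0 clk=1 w0=1 w6=1 w2=1 w5=0 w7=0 w4=0 w3=1 w1=0 w8=1
t5.Δ1 clk=0 w0=1 w6=1 w2=1 w5=0 w7=0 w4=0 w3=1 w1=0 w8=1
t6.Δ0 clk=0 w0=1 w6=1 w2=1 w5=0 w7=0 w4=0 w3=1 w1=0 w8=1
t6.Δ1 clk=1 w0=1 w6=1 w2=1 w5=0 w7=0 w4=0 w3=1 w1=0 w8=1
t6.Δ2 clk=1 w0=1 w6=1 w2=1 w5=0 w7=0 w4=0 w3=0 w1=0 w8=1
t6.Δ3 clk=1 w0=1 w6=1 w2=1 w5=0 w7=0 w4=0 w3=0 w1=0 w8=0
t7.Δ0 clk=1 w0=1 w6=1 w2=1 w5=0 w7=0 w4=0 w3=0 w1=0 w8=0
t7.Δ1 clk=0 w0=1 w6=1 w2=1 w5=0 w7=0 w4=0 w3=0 w1=0 w8=0
t8.Δ0 clk=0 w0=1 w6=1 w2=1 w5=0 w7=0 w4=0 w3=0 w1=0 w8=0
t8.Δ1 clk=1 w0=1 w6=1 w2=1 w5=0 w7=0 w4=0 w3=0 w1=0 w8=0
t8.Δ2 clk=1 w0=1 w6=1 w2=1 w5=0 w7=0 w4=0 w3=1 w1=0 w8=0
t8.Δ3 clk=1 w0=1 w6=1 w2=1 w5=0 w7=0 w4=0 w3=1 w1=0 w8=1
t9.Δ0 clk=1 w0=1 w6=1 w2=1 w5=0 w7=0 w4=0 w3=1 w1=0 w8=1
t9.Δ1 clk=0 w0=1 w6=1 w2=1 w5=0 w7=0 w4=0 w3=1 w1=0 w8=1
t10.Δ0 clk=0 w0=1 w6=1 w2=1 w5=0 w7=0 w4=0 w3=1 w1=0 w8=1
t10.Δ1 clk=1 w0=1 w6=1 w2=1 w5=0 w7=0 w4=0 w3=1 w1=0 w8=1
t10.Δ2 clk=1 w0=1 w6=1 w2=1 w5=0 w7=0 w4=0 w3=0 w1=0 w8=1
t10.Δ3 clk=1 w0=1 w6=1 w2=1 w5=0 w7=0 w4=0 w3=0 w1=0 w8=0
t11.Δ0 clk=1 w0=1 w6=1 w2=1 w5=0 w7=0 w4=0 w3=0 w1=0 w8=0
t11.Δ1 clk=0 w0=1 w6=1 w2=1 w5=0 w7=0 w4=0 w3=0 w1=0 w8=0
t12.Δ0 clk=0 w0=1 w6=1 w2=1 w5=0 w7=0 w4=0 w3=0 w1=0 w8=0
t12.Δ1 clk=1 w0=1 w6=1 w2=1 w5=0 w7=0 w4=0 w3=0 w1=0 w8=0
t12.Δ2 clk=1 w0=1 w6=1 w2=1 w5=0 w7=0 w4=0 w3=1 w1=0 w8=0
t12.Δ3 clk=1 w0=1 w6=1 w2=1 w5=0 w7=0 w4=0 w3=1 w1=0 w8=1
t13.Δ0 clk=1 w0=1 w6=1 w2=1 w5=0 w7=0 w4=0 w3=1 w1=0 w8=1
t13.Δ1 clk=0 w0=1 w6=1 w2=1 w5=0 w7=0 w4=0 w3=1 w1=0 w8=1
t14.Δ0 clk=0 w0=1 w6=1 w2=1 w5=0 w7=0 w4=0 w3=1 w1=0 w8=1
t14.Δ1 clk=1 w0=1 w6=1 w2=1 w5=0 w7=0 w4=0 w3=1 w1=0 w8=1
t14.Δ2 clk=1 w0=1 w6=1 w2=1 w5=0 w7=0 w4=0 w3=0 w1=0 w8=1
t14.Δ3 clk=1 w0=1 w6=1 w2=1 w5=0 w7=0 w4=0 w3=0 w1=0 w8=0

0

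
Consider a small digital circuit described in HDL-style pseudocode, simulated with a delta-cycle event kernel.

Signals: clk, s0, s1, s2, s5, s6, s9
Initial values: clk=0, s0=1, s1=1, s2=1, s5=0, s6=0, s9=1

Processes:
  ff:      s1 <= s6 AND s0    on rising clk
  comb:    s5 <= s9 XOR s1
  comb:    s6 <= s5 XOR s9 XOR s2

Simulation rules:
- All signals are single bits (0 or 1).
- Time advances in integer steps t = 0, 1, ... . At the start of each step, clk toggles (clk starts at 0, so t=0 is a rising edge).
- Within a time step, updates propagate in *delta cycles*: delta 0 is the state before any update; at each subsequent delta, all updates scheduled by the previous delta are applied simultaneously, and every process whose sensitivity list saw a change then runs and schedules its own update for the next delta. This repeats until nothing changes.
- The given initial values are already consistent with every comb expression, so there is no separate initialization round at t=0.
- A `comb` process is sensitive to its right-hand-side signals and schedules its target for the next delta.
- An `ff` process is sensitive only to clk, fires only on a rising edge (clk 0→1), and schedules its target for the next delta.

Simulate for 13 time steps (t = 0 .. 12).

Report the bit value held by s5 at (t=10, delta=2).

t=0 Δ0: s1=1 s6=0 s0=1 s2=1 s9=1 clk=0 s5=0
  Δ1: clk:0→1
  Δ2: s1:1→0
  Δ3: s5:0→1
  Δ4: s6:0→1
  (4Δ to stable)
t=1 Δ0: s1=0 s6=1 s0=1 s2=1 s9=1 clk=1 s5=1
  Δ1: clk:1→0
  (1Δ to stable)
t=2 Δ0: s1=0 s6=1 s0=1 s2=1 s9=1 clk=0 s5=1
  Δ1: clk:0→1
  Δ2: s1:0→1
  Δ3: s5:1→0
  Δ4: s6:1→0
  (4Δ to stable)
t=3 Δ0: s1=1 s6=0 s0=1 s2=1 s9=1 clk=1 s5=0
  Δ1: clk:1→0
  (1Δ to stable)
t=4 Δ0: s1=1 s6=0 s0=1 s2=1 s9=1 clk=0 s5=0
  Δ1: clk:0→1
  Δ2: s1:1→0
  Δ3: s5:0→1
  Δ4: s6:0→1
  (4Δ to stable)
t=5 Δ0: s1=0 s6=1 s0=1 s2=1 s9=1 clk=1 s5=1
  Δ1: clk:1→0
  (1Δ to stable)
t=6 Δ0: s1=0 s6=1 s0=1 s2=1 s9=1 clk=0 s5=1
  Δ1: clk:0→1
  Δ2: s1:0→1
  Δ3: s5:1→0
  Δ4: s6:1→0
  (4Δ to stable)
t=7 Δ0: s1=1 s6=0 s0=1 s2=1 s9=1 clk=1 s5=0
  Δ1: clk:1→0
  (1Δ to stable)
t=8 Δ0: s1=1 s6=0 s0=1 s2=1 s9=1 clk=0 s5=0
  Δ1: clk:0→1
  Δ2: s1:1→0
  Δ3: s5:0→1
  Δ4: s6:0→1
  (4Δ to stable)
t=9 Δ0: s1=0 s6=1 s0=1 s2=1 s9=1 clk=1 s5=1
  Δ1: clk:1→0
  (1Δ to stable)
t=10 Δ0: s1=0 s6=1 s0=1 s2=1 s9=1 clk=0 s5=1
  Δ1: clk:0→1
  Δ2: s1:0→1
  Δ3: s5:1→0
  Δ4: s6:1→0
  (4Δ to stable)
t=11 Δ0: s1=1 s6=0 s0=1 s2=1 s9=1 clk=1 s5=0
  Δ1: clk:1→0
  (1Δ to stable)
t=12 Δ0: s1=1 s6=0 s0=1 s2=1 s9=1 clk=0 s5=0
  Δ1: clk:0→1
  Δ2: s1:1→0
  Δ3: s5:0→1
  Δ4: s6:0→1
  (4Δ to stable)

1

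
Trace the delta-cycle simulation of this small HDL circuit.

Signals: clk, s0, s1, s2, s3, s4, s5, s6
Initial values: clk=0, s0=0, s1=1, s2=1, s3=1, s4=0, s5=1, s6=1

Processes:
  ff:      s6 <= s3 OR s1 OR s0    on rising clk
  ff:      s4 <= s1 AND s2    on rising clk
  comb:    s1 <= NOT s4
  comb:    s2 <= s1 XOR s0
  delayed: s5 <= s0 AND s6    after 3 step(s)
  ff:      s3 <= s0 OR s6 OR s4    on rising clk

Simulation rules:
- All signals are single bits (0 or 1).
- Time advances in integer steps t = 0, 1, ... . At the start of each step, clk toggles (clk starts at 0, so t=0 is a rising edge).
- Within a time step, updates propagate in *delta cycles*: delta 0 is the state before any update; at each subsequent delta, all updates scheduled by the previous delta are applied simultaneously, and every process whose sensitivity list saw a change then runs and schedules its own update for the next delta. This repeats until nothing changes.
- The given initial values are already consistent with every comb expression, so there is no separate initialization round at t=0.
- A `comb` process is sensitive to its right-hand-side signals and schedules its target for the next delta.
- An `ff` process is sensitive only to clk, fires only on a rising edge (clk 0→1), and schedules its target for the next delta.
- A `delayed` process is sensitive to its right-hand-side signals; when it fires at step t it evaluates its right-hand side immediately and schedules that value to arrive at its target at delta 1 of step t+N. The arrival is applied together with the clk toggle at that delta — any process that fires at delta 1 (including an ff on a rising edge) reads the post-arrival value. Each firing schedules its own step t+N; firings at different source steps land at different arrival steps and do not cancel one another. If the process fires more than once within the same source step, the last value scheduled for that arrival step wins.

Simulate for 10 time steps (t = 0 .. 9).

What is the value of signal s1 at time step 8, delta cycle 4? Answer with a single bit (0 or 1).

0

[bits: clk,s3,s5,s6,s2,s1,s4,s0]
t=0: Δ0=01111100 Δ1=11111100 Δ2=11111110 Δ3=11111010 Δ4=11110010 | 4Δ
t=1: Δ0=11110010 Δ1=01110010 | 1Δ
t=2: Δ0=01110010 Δ1=11110010 Δ2=11110000 Δ3=11110100 Δ4=11111100 | 4Δ
t=3: Δ0=11111100 Δ1=01111100 | 1Δ
t=4: Δ0=01111100 Δ1=11111100 Δ2=11111110 Δ3=11111010 Δ4=11110010 | 4Δ
t=5: Δ0=11110010 Δ1=01110010 | 1Δ
t=6: Δ0=01110010 Δ1=11110010 Δ2=11110000 Δ3=11110100 Δ4=11111100 | 4Δ
t=7: Δ0=11111100 Δ1=01111100 | 1Δ
t=8: Δ0=01111100 Δ1=11111100 Δ2=11111110 Δ3=11111010 Δ4=11110010 | 4Δ
t=9: Δ0=11110010 Δ1=01110010 | 1Δ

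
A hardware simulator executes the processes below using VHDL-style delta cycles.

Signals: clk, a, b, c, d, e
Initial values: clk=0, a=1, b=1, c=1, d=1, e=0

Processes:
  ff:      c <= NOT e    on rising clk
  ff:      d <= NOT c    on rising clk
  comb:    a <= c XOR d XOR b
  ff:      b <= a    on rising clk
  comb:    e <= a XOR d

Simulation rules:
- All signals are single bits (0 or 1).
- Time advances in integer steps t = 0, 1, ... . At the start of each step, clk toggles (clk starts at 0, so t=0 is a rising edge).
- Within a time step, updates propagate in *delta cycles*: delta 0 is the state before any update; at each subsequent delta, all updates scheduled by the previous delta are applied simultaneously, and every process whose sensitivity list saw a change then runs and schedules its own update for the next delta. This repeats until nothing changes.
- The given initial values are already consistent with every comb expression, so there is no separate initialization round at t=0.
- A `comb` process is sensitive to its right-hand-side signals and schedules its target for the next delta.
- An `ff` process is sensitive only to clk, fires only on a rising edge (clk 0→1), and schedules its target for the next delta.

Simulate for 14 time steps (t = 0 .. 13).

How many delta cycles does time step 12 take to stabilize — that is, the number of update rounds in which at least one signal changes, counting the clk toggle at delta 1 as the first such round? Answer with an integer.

4

t0.Δ0 c=1 clk=0 b=1 d=1 a=1 e=0
t0.Δ1 c=1 clk=1 b=1 d=1 a=1 e=0
t0.Δ2 c=1 clk=1 b=1 d=0 a=1 e=0
t0.Δ3 c=1 clk=1 b=1 d=0 a=0 e=1
t0.Δ4 c=1 clk=1 b=1 d=0 a=0 e=0
t1.Δ0 c=1 clk=1 b=1 d=0 a=0 e=0
t1.Δ1 c=1 clk=0 b=1 d=0 a=0 e=0
t2.Δ0 c=1 clk=0 b=1 d=0 a=0 e=0
t2.Δ1 c=1 clk=1 b=1 d=0 a=0 e=0
t2.Δ2 c=1 clk=1 b=0 d=0 a=0 e=0
t2.Δ3 c=1 clk=1 b=0 d=0 a=1 e=0
t2.Δ4 c=1 clk=1 b=0 d=0 a=1 e=1
t3.Δ0 c=1 clk=1 b=0 d=0 a=1 e=1
t3.Δ1 c=1 clk=0 b=0 d=0 a=1 e=1
t4.Δ0 c=1 clk=0 b=0 d=0 a=1 e=1
t4.Δ1 c=1 clk=1 b=0 d=0 a=1 e=1
t4.Δ2 c=0 clk=1 b=1 d=0 a=1 e=1
t5.Δ0 c=0 clk=1 b=1 d=0 a=1 e=1
t5.Δ1 c=0 clk=0 b=1 d=0 a=1 e=1
t6.Δ0 c=0 clk=0 b=1 d=0 a=1 e=1
t6.Δ1 c=0 clk=1 b=1 d=0 a=1 e=1
t6.Δ2 c=0 clk=1 b=1 d=1 a=1 e=1
t6.Δ3 c=0 clk=1 b=1 d=1 a=0 e=0
t6.Δ4 c=0 clk=1 b=1 d=1 a=0 e=1
t7.Δ0 c=0 clk=1 b=1 d=1 a=0 e=1
t7.Δ1 c=0 clk=0 b=1 d=1 a=0 e=1
t8.Δ0 c=0 clk=0 b=1 d=1 a=0 e=1
t8.Δ1 c=0 clk=1 b=1 d=1 a=0 e=1
t8.Δ2 c=0 clk=1 b=0 d=1 a=0 e=1
t8.Δ3 c=0 clk=1 b=0 d=1 a=1 e=1
t8.Δ4 c=0 clk=1 b=0 d=1 a=1 e=0
t9.Δ0 c=0 clk=1 b=0 d=1 a=1 e=0
t9.Δ1 c=0 clk=0 b=0 d=1 a=1 e=0
t10.Δ0 c=0 clk=0 b=0 d=1 a=1 e=0
t10.Δ1 c=0 clk=1 b=0 d=1 a=1 e=0
t10.Δ2 c=1 clk=1 b=1 d=1 a=1 e=0
t11.Δ0 c=1 clk=1 b=1 d=1 a=1 e=0
t11.Δ1 c=1 clk=0 b=1 d=1 a=1 e=0
t12.Δ0 c=1 clk=0 b=1 d=1 a=1 e=0
t12.Δ1 c=1 clk=1 b=1 d=1 a=1 e=0
t12.Δ2 c=1 clk=1 b=1 d=0 a=1 e=0
t12.Δ3 c=1 clk=1 b=1 d=0 a=0 e=1
t12.Δ4 c=1 clk=1 b=1 d=0 a=0 e=0
t13.Δ0 c=1 clk=1 b=1 d=0 a=0 e=0
t13.Δ1 c=1 clk=0 b=1 d=0 a=0 e=0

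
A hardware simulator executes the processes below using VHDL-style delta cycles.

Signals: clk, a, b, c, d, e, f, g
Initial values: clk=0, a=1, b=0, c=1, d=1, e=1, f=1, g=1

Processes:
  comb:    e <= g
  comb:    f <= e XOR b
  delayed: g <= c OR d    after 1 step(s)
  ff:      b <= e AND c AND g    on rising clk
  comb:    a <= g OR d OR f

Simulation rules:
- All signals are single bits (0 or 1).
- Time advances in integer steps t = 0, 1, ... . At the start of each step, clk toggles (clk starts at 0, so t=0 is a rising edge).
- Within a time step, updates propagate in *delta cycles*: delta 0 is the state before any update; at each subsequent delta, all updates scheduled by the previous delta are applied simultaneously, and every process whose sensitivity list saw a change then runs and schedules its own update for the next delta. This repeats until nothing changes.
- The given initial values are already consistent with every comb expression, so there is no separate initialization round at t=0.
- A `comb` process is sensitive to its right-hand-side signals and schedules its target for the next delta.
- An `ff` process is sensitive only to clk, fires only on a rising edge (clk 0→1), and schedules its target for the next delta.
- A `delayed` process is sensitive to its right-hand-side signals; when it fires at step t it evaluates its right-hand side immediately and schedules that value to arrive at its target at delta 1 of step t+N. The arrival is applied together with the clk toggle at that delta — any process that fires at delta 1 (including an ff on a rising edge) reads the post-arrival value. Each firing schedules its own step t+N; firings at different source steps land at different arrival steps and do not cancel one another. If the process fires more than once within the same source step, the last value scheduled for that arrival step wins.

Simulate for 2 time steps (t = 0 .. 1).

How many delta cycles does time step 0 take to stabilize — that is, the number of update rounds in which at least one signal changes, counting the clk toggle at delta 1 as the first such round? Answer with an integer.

t0.Δ0 g=1 e=1 a=1 clk=0 b=0 d=1 c=1 f=1
t0.Δ1 g=1 e=1 a=1 clk=1 b=0 d=1 c=1 f=1
t0.Δ2 g=1 e=1 a=1 clk=1 b=1 d=1 c=1 f=1
t0.Δ3 g=1 e=1 a=1 clk=1 b=1 d=1 c=1 f=0
t1.Δ0 g=1 e=1 a=1 clk=1 b=1 d=1 c=1 f=0
t1.Δ1 g=1 e=1 a=1 clk=0 b=1 d=1 c=1 f=0

3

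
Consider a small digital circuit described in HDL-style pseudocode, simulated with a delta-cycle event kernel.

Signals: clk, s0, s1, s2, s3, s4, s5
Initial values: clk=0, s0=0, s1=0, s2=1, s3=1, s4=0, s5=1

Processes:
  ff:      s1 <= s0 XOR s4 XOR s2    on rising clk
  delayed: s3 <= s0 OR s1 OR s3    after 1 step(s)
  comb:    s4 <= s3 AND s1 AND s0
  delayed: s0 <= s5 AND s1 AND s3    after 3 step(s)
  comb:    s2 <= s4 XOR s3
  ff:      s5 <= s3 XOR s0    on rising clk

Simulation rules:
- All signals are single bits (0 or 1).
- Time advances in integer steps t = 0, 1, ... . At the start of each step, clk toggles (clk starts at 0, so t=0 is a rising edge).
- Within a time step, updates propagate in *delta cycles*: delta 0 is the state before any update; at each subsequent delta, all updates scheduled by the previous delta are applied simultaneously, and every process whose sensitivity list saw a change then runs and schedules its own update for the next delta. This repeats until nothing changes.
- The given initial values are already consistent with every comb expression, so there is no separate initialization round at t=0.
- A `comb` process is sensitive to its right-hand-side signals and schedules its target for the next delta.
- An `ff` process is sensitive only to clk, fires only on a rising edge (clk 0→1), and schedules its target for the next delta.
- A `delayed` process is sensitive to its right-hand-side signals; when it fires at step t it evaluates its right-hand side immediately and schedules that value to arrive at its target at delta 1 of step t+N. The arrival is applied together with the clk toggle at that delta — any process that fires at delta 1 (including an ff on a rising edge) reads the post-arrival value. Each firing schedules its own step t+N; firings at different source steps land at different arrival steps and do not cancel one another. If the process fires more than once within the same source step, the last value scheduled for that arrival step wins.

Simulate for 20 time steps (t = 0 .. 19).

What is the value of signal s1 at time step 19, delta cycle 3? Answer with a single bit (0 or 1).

1

t0.Δ0 s4=0 s5=1 s1=0 s0=0 clk=0 s3=1 s2=1
t0.Δ1 s4=0 s5=1 s1=0 s0=0 clk=1 s3=1 s2=1
t0.Δ2 s4=0 s5=1 s1=1 s0=0 clk=1 s3=1 s2=1
t1.Δ0 s4=0 s5=1 s1=1 s0=0 clk=1 s3=1 s2=1
t1.Δ1 s4=0 s5=1 s1=1 s0=0 clk=0 s3=1 s2=1
t2.Δ0 s4=0 s5=1 s1=1 s0=0 clk=0 s3=1 s2=1
t2.Δ1 s4=0 s5=1 s1=1 s0=0 clk=1 s3=1 s2=1
t3.Δ0 s4=0 s5=1 s1=1 s0=0 clk=1 s3=1 s2=1
t3.Δ1 s4=0 s5=1 s1=1 s0=1 clk=0 s3=1 s2=1
t3.Δ2 s4=1 s5=1 s1=1 s0=1 clk=0 s3=1 s2=1
t3.Δ3 s4=1 s5=1 s1=1 s0=1 clk=0 s3=1 s2=0
t4.Δ0 s4=1 s5=1 s1=1 s0=1 clk=0 s3=1 s2=0
t4.Δ1 s4=1 s5=1 s1=1 s0=1 clk=1 s3=1 s2=0
t4.Δ2 s4=1 s5=0 s1=0 s0=1 clk=1 s3=1 s2=0
t4.Δ3 s4=0 s5=0 s1=0 s0=1 clk=1 s3=1 s2=0
t4.Δ4 s4=0 s5=0 s1=0 s0=1 clk=1 s3=1 s2=1
t5.Δ0 s4=0 s5=0 s1=0 s0=1 clk=1 s3=1 s2=1
t5.Δ1 s4=0 s5=0 s1=0 s0=1 clk=0 s3=1 s2=1
t6.Δ0 s4=0 s5=0 s1=0 s0=1 clk=0 s3=1 s2=1
t6.Δ1 s4=0 s5=0 s1=0 s0=1 clk=1 s3=1 s2=1
t7.Δ0 s4=0 s5=0 s1=0 s0=1 clk=1 s3=1 s2=1
t7.Δ1 s4=0 s5=0 s1=0 s0=0 clk=0 s3=1 s2=1
t8.Δ0 s4=0 s5=0 s1=0 s0=0 clk=0 s3=1 s2=1
t8.Δ1 s4=0 s5=0 s1=0 s0=0 clk=1 s3=1 s2=1
t8.Δ2 s4=0 s5=1 s1=1 s0=0 clk=1 s3=1 s2=1
t9.Δ0 s4=0 s5=1 s1=1 s0=0 clk=1 s3=1 s2=1
t9.Δ1 s4=0 s5=1 s1=1 s0=0 clk=0 s3=1 s2=1
t10.Δ0 s4=0 s5=1 s1=1 s0=0 clk=0 s3=1 s2=1
t10.Δ1 s4=0 s5=1 s1=1 s0=0 clk=1 s3=1 s2=1
t11.Δ0 s4=0 s5=1 s1=1 s0=0 clk=1 s3=1 s2=1
t11.Δ1 s4=0 s5=1 s1=1 s0=1 clk=0 s3=1 s2=1
t11.Δ2 s4=1 s5=1 s1=1 s0=1 clk=0 s3=1 s2=1
t11.Δ3 s4=1 s5=1 s1=1 s0=1 clk=0 s3=1 s2=0
t12.Δ0 s4=1 s5=1 s1=1 s0=1 clk=0 s3=1 s2=0
t12.Δ1 s4=1 s5=1 s1=1 s0=1 clk=1 s3=1 s2=0
t12.Δ2 s4=1 s5=0 s1=0 s0=1 clk=1 s3=1 s2=0
t12.Δ3 s4=0 s5=0 s1=0 s0=1 clk=1 s3=1 s2=0
t12.Δ4 s4=0 s5=0 s1=0 s0=1 clk=1 s3=1 s2=1
t13.Δ0 s4=0 s5=0 s1=0 s0=1 clk=1 s3=1 s2=1
t13.Δ1 s4=0 s5=0 s1=0 s0=1 clk=0 s3=1 s2=1
t14.Δ0 s4=0 s5=0 s1=0 s0=1 clk=0 s3=1 s2=1
t14.Δ1 s4=0 s5=0 s1=0 s0=1 clk=1 s3=1 s2=1
t15.Δ0 s4=0 s5=0 s1=0 s0=1 clk=1 s3=1 s2=1
t15.Δ1 s4=0 s5=0 s1=0 s0=0 clk=0 s3=1 s2=1
t16.Δ0 s4=0 s5=0 s1=0 s0=0 clk=0 s3=1 s2=1
t16.Δ1 s4=0 s5=0 s1=0 s0=0 clk=1 s3=1 s2=1
t16.Δ2 s4=0 s5=1 s1=1 s0=0 clk=1 s3=1 s2=1
t17.Δ0 s4=0 s5=1 s1=1 s0=0 clk=1 s3=1 s2=1
t17.Δ1 s4=0 s5=1 s1=1 s0=0 clk=0 s3=1 s2=1
t18.Δ0 s4=0 s5=1 s1=1 s0=0 clk=0 s3=1 s2=1
t18.Δ1 s4=0 s5=1 s1=1 s0=0 clk=1 s3=1 s2=1
t19.Δ0 s4=0 s5=1 s1=1 s0=0 clk=1 s3=1 s2=1
t19.Δ1 s4=0 s5=1 s1=1 s0=1 clk=0 s3=1 s2=1
t19.Δ2 s4=1 s5=1 s1=1 s0=1 clk=0 s3=1 s2=1
t19.Δ3 s4=1 s5=1 s1=1 s0=1 clk=0 s3=1 s2=0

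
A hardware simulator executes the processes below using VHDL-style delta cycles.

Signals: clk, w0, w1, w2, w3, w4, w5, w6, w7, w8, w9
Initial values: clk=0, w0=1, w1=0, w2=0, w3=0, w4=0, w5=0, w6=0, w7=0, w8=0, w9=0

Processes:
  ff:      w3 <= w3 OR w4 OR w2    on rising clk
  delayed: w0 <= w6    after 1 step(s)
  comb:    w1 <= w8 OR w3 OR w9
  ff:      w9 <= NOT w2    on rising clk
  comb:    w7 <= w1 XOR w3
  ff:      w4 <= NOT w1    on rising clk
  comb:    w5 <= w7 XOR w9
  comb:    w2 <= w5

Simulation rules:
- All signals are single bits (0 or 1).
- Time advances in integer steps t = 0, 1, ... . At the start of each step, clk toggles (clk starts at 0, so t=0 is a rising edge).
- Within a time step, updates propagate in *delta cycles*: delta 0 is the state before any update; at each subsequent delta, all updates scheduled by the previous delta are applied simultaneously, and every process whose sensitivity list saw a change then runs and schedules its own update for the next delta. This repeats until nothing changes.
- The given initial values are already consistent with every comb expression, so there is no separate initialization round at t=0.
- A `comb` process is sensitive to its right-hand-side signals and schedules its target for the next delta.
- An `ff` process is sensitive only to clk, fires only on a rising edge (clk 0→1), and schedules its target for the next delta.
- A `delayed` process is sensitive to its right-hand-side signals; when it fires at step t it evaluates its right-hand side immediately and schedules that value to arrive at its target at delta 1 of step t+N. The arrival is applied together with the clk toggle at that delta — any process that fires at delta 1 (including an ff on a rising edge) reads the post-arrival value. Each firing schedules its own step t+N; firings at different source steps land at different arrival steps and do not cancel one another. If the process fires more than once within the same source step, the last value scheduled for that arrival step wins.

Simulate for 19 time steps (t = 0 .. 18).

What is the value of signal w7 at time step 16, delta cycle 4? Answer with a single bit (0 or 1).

[bits: w5,w4,w8,w7,w0,w3,w1,w9,w2,w6,clk]
t=0: Δ0=00001000000 Δ1=00001000001 Δ2=01001001001 Δ3=11001011001 Δ4=11011011101 Δ5=01011011101 Δ6=01011011001 | 6Δ
t=1: Δ0=01011011001 Δ1=01011011000 | 1Δ
t=2: Δ0=01011011000 Δ1=01011011001 Δ2=00011111001 Δ3=00001111001 Δ4=10001111001 Δ5=10001111101 | 5Δ
t=3: Δ0=10001111101 Δ1=10001111100 | 1Δ
t=4: Δ0=10001111100 Δ1=10001111101 Δ2=10001110101 Δ3=00001110101 Δ4=00001110001 | 4Δ
t=5: Δ0=00001110001 Δ1=00001110000 | 1Δ
t=6: Δ0=00001110000 Δ1=00001110001 Δ2=00001111001 Δ3=10001111001 Δ4=10001111101 | 4Δ
t=7: Δ0=10001111101 Δ1=10001111100 | 1Δ
t=8: Δ0=10001111100 Δ1=10001111101 Δ2=10001110101 Δ3=00001110101 Δ4=00001110001 | 4Δ
t=9: Δ0=00001110001 Δ1=00001110000 | 1Δ
t=10: Δ0=00001110000 Δ1=00001110001 Δ2=00001111001 Δ3=10001111001 Δ4=10001111101 | 4Δ
t=11: Δ0=10001111101 Δ1=10001111100 | 1Δ
t=12: Δ0=10001111100 Δ1=10001111101 Δ2=10001110101 Δ3=00001110101 Δ4=00001110001 | 4Δ
t=13: Δ0=00001110001 Δ1=00001110000 | 1Δ
t=14: Δ0=00001110000 Δ1=00001110001 Δ2=00001111001 Δ3=10001111001 Δ4=10001111101 | 4Δ
t=15: Δ0=10001111101 Δ1=10001111100 | 1Δ
t=16: Δ0=10001111100 Δ1=10001111101 Δ2=10001110101 Δ3=00001110101 Δ4=00001110001 | 4Δ
t=17: Δ0=00001110001 Δ1=00001110000 | 1Δ
t=18: Δ0=00001110000 Δ1=00001110001 Δ2=00001111001 Δ3=10001111001 Δ4=10001111101 | 4Δ

0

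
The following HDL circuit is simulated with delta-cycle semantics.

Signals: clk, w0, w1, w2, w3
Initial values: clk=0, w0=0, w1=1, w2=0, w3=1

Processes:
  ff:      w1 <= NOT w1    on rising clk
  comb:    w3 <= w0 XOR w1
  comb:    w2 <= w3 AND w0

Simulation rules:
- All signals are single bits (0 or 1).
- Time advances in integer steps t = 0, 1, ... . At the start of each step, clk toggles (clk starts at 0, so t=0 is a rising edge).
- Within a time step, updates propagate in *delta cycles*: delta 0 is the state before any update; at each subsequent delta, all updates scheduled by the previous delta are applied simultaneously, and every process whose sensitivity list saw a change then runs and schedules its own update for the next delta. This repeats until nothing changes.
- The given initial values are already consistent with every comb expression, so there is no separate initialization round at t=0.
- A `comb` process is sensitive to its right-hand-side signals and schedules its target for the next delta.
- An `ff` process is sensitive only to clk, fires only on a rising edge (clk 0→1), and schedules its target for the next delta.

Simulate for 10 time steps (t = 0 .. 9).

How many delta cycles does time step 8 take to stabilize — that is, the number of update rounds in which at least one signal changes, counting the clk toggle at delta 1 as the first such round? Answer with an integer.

t=0 Δ0: clk=0 w3=1 w1=1 w2=0 w0=0
  Δ1: clk:0→1
  Δ2: w1:1→0
  Δ3: w3:1→0
  (3Δ to stable)
t=1 Δ0: clk=1 w3=0 w1=0 w2=0 w0=0
  Δ1: clk:1→0
  (1Δ to stable)
t=2 Δ0: clk=0 w3=0 w1=0 w2=0 w0=0
  Δ1: clk:0→1
  Δ2: w1:0→1
  Δ3: w3:0→1
  (3Δ to stable)
t=3 Δ0: clk=1 w3=1 w1=1 w2=0 w0=0
  Δ1: clk:1→0
  (1Δ to stable)
t=4 Δ0: clk=0 w3=1 w1=1 w2=0 w0=0
  Δ1: clk:0→1
  Δ2: w1:1→0
  Δ3: w3:1→0
  (3Δ to stable)
t=5 Δ0: clk=1 w3=0 w1=0 w2=0 w0=0
  Δ1: clk:1→0
  (1Δ to stable)
t=6 Δ0: clk=0 w3=0 w1=0 w2=0 w0=0
  Δ1: clk:0→1
  Δ2: w1:0→1
  Δ3: w3:0→1
  (3Δ to stable)
t=7 Δ0: clk=1 w3=1 w1=1 w2=0 w0=0
  Δ1: clk:1→0
  (1Δ to stable)
t=8 Δ0: clk=0 w3=1 w1=1 w2=0 w0=0
  Δ1: clk:0→1
  Δ2: w1:1→0
  Δ3: w3:1→0
  (3Δ to stable)
t=9 Δ0: clk=1 w3=0 w1=0 w2=0 w0=0
  Δ1: clk:1→0
  (1Δ to stable)

3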